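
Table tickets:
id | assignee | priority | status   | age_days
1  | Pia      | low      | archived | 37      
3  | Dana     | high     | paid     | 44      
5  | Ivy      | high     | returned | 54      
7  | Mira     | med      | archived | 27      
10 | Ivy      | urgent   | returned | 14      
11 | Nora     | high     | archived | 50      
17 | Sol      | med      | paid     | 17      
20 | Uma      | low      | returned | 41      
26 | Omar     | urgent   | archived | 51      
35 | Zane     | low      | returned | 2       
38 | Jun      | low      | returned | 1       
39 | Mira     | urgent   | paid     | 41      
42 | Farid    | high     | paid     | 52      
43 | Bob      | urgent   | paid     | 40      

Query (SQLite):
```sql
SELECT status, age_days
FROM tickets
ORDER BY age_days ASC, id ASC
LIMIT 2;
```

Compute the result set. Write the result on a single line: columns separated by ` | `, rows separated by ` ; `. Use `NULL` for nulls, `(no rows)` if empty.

returned | 1 ; returned | 2

Sort by age_days asc, tiebreak id asc: (1, id=38), (2, id=35), (14, id=10), (17, id=17), (27, id=7) …. Take first 2.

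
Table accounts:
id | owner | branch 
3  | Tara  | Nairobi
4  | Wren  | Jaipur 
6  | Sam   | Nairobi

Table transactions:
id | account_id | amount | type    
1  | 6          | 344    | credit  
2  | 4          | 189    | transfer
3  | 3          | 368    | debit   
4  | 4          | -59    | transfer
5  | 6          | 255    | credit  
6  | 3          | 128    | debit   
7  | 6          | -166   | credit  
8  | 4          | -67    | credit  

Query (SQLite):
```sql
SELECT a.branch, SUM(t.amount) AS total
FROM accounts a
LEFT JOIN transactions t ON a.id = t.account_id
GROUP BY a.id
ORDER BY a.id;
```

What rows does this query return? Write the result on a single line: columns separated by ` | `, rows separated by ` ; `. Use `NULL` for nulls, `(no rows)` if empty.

Nairobi | 496 ; Jaipur | 63 ; Nairobi | 433

LEFT JOIN keeps every accounts row; unmatched ones get NULL for transactions columns.
Group by accounts.id and compute SUM(t.amount). SUM over an all-NULL group is NULL.
  3: ids {3, 6} → SUM(t.amount)=496
  4: ids {2, 4, 8} → SUM(t.amount)=63
  6: ids {1, 5, 7} → SUM(t.amount)=433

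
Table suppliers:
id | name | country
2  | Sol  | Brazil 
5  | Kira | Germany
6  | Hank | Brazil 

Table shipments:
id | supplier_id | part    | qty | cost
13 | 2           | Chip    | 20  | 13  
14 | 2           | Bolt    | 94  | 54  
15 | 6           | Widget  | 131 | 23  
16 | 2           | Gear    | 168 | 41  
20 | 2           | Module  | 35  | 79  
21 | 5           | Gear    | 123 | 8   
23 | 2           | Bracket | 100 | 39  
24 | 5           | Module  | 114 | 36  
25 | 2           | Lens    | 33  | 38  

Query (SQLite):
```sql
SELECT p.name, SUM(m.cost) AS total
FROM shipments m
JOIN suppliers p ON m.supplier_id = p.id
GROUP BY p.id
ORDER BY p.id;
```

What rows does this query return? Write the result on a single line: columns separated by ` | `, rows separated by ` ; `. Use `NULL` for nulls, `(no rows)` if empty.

Sol | 264 ; Kira | 44 ; Hank | 23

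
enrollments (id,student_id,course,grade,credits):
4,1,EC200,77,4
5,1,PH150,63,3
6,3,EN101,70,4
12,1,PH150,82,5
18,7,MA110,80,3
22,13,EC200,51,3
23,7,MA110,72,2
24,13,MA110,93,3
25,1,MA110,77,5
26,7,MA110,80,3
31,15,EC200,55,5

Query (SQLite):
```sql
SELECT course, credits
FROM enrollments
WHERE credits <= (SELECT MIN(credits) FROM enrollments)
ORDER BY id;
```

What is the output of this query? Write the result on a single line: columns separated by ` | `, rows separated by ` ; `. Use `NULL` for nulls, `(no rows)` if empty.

MA110 | 2

Scalar subquery: MIN(credits) over all enrollments rows = 2.
Keep rows where credits <= that value.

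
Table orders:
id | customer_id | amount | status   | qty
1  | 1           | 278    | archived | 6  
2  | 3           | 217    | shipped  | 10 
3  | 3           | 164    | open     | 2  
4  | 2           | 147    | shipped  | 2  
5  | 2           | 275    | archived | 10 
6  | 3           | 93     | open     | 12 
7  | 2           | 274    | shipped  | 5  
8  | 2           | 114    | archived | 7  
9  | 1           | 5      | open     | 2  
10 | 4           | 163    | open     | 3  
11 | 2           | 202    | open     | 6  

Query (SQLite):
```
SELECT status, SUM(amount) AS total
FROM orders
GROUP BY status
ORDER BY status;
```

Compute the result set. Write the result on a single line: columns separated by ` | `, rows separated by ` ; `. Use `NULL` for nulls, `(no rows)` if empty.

Partition orders by status; compute SUM(amount) within each group.
  archived: ids {1, 5, 8} → SUM(amount)=667
  open: ids {3, 6, 9, 10, 11} → SUM(amount)=627
  shipped: ids {2, 4, 7} → SUM(amount)=638

archived | 667 ; open | 627 ; shipped | 638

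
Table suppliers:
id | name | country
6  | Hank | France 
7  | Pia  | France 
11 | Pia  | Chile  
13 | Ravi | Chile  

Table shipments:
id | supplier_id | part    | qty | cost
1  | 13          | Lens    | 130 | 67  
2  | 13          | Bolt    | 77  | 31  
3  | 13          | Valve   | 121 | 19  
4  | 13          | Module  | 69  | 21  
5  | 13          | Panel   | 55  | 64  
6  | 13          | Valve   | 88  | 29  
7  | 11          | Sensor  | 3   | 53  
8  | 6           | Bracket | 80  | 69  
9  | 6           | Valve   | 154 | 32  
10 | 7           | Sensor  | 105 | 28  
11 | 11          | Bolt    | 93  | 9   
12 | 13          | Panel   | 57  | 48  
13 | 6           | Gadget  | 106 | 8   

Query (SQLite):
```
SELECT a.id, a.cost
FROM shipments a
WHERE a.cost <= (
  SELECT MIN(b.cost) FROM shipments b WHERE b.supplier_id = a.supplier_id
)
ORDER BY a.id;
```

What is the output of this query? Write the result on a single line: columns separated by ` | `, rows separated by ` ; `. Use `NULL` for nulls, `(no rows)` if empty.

3 | 19 ; 10 | 28 ; 11 | 9 ; 13 | 8

For each shipments row a, compute MIN(cost) over rows sharing a.supplier_id.
Keep row a if a.cost <= that per-group MIN.
  supplier_id=6: MIN(cost) = 8
  supplier_id=7: MIN(cost) = 28
  supplier_id=11: MIN(cost) = 9
  supplier_id=13: MIN(cost) = 19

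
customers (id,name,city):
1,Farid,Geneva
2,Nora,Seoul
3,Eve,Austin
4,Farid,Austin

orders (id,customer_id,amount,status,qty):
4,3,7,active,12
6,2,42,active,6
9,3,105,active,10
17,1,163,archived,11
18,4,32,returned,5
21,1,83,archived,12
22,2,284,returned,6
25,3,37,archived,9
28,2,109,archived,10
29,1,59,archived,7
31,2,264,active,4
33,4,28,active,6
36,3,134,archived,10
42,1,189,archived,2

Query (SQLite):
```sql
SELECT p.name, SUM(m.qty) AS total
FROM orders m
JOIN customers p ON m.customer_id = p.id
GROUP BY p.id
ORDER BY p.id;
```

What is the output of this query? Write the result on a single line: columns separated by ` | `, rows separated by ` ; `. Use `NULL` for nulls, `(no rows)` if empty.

Farid | 32 ; Nora | 26 ; Eve | 41 ; Farid | 11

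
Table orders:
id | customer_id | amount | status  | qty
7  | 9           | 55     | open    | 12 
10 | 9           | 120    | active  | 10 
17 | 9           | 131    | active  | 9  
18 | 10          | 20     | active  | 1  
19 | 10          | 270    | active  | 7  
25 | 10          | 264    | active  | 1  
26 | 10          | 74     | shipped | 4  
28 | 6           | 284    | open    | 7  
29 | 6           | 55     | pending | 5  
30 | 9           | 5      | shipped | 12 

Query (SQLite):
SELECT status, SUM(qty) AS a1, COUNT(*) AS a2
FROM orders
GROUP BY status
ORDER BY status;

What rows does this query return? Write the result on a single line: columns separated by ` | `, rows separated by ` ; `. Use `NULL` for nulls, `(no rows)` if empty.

Group orders by status.
Per group compute: SUM(qty), COUNT(*).
  active: ids {10, 17, 18, 19, 25} → SUM(qty)=28, COUNT(*)=5
  open: ids {7, 28} → SUM(qty)=19, COUNT(*)=2
  pending: ids {29} → SUM(qty)=5, COUNT(*)=1
  shipped: ids {26, 30} → SUM(qty)=16, COUNT(*)=2

active | 28 | 5 ; open | 19 | 2 ; pending | 5 | 1 ; shipped | 16 | 2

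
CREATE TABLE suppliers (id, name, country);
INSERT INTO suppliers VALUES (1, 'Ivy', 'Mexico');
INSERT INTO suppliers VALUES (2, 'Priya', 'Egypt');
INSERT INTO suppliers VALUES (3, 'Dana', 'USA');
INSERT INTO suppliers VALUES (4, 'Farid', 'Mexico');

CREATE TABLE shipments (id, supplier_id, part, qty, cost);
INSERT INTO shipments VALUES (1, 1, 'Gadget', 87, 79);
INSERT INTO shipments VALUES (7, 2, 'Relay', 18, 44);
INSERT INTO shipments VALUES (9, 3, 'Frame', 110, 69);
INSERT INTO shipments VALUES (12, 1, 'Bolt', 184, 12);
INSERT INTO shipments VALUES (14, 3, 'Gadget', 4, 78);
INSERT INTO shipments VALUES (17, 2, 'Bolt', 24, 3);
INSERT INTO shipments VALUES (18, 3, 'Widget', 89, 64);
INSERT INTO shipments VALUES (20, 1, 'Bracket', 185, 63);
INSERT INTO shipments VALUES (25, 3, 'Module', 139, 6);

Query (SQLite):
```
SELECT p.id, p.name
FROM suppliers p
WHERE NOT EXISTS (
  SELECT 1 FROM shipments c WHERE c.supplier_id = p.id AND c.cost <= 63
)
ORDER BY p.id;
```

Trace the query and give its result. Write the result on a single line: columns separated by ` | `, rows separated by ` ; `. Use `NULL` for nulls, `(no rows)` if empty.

For each suppliers row, check whether any shipments with matching supplier_id has cost <= 63.
Keep rows where that is false.

4 | Farid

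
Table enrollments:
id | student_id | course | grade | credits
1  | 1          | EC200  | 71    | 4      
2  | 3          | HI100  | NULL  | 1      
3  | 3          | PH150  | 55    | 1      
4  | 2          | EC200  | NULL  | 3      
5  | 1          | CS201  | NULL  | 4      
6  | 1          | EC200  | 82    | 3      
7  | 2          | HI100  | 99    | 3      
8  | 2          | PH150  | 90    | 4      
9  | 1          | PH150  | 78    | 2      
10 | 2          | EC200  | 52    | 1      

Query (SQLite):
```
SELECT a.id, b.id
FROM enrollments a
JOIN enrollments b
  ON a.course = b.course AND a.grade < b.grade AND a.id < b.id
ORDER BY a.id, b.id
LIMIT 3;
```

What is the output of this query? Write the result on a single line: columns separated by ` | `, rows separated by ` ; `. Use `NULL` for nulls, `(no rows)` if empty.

1 | 6 ; 3 | 8 ; 3 | 9

Pairs (a,b) with same course, a.grade < b.grade, a.id < b.id.
course groups: CS201:{5} EC200:{1,4,6,10} HI100:{2,7} PH150:{3,8,9}
Ordered by (a.id, b.id); first 3.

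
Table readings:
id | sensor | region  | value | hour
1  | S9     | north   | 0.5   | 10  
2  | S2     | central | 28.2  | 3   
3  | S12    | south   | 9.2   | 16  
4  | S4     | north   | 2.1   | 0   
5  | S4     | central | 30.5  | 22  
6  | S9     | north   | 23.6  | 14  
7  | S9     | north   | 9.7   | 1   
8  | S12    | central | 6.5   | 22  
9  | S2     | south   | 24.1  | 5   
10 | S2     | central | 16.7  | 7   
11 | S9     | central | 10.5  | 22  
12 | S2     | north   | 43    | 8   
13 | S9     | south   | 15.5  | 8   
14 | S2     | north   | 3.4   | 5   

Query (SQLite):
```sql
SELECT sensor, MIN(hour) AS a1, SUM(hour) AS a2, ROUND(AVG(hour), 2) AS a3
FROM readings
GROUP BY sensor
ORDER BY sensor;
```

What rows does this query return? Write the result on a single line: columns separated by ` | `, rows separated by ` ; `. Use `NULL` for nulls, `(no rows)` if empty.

S12 | 16 | 38 | 19 ; S2 | 3 | 28 | 5.6 ; S4 | 0 | 22 | 11 ; S9 | 1 | 55 | 11

Group readings by sensor.
Per group compute: MIN(hour), SUM(hour), ROUND(AVG(hour), 2).
  S12: ids {3, 8} → MIN(hour)=16, SUM(hour)=38, ROUND(AVG(hour), 2)=19
  S2: ids {2, 9, 10, 12, 14} → MIN(hour)=3, SUM(hour)=28, ROUND(AVG(hour), 2)=5.6
  S4: ids {4, 5} → MIN(hour)=0, SUM(hour)=22, ROUND(AVG(hour), 2)=11
  S9: ids {1, 6, 7, 11, 13} → MIN(hour)=1, SUM(hour)=55, ROUND(AVG(hour), 2)=11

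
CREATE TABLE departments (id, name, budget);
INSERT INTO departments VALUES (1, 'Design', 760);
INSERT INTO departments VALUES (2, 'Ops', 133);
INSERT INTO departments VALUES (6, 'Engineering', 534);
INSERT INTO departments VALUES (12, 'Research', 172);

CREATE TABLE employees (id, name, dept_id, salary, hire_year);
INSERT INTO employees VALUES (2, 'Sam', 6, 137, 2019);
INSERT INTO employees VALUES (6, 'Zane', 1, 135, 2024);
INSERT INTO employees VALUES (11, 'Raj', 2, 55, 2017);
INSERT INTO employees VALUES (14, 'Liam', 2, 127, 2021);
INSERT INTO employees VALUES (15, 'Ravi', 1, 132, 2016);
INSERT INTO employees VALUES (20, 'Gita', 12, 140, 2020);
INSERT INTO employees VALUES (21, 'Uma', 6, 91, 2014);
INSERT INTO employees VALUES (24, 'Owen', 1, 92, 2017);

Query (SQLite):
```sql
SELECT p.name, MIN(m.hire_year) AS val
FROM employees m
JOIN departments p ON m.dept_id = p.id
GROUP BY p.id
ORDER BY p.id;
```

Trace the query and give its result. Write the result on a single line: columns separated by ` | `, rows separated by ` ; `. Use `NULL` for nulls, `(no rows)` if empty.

Design | 2016 ; Ops | 2017 ; Engineering | 2014 ; Research | 2020

Join each employees row to its departments via dept_id.
Group joined rows by departments.id; compute MIN(m.hire_year) per group.
  1: ids {6, 15, 24} → MIN(m.hire_year)=2016
  2: ids {11, 14} → MIN(m.hire_year)=2017
  6: ids {2, 21} → MIN(m.hire_year)=2014
  12: ids {20} → MIN(m.hire_year)=2020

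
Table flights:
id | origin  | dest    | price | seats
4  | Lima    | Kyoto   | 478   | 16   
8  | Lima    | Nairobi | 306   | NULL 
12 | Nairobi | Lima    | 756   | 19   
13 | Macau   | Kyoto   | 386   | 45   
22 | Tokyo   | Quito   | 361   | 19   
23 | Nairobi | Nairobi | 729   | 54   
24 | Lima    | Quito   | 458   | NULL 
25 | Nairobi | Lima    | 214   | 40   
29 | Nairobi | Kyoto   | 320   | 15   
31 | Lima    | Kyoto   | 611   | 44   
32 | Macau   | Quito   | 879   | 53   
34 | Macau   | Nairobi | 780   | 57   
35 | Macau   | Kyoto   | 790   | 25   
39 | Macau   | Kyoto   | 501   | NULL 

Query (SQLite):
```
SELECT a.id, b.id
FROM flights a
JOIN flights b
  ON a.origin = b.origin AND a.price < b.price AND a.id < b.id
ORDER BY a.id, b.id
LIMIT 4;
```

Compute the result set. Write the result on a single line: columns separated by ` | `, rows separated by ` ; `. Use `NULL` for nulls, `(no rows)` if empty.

4 | 31 ; 8 | 24 ; 8 | 31 ; 13 | 32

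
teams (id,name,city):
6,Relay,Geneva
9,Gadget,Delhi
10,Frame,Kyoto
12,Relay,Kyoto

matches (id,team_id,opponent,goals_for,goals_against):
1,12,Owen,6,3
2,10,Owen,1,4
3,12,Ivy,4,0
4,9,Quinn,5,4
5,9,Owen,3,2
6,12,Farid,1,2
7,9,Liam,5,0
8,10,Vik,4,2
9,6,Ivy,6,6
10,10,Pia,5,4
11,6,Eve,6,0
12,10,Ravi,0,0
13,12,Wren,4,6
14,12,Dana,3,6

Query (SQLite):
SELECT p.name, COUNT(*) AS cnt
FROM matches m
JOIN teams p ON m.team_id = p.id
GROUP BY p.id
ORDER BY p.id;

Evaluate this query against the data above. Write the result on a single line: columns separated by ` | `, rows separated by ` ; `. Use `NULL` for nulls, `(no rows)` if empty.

Join each matches row to its teams via team_id.
Group joined rows by teams.id; compute COUNT(*) per group.
  6: ids {9, 11} → COUNT(*)=2
  9: ids {4, 5, 7} → COUNT(*)=3
  10: ids {2, 8, 10, 12} → COUNT(*)=4
  12: ids {1, 3, 6, 13, 14} → COUNT(*)=5

Relay | 2 ; Gadget | 3 ; Frame | 4 ; Relay | 5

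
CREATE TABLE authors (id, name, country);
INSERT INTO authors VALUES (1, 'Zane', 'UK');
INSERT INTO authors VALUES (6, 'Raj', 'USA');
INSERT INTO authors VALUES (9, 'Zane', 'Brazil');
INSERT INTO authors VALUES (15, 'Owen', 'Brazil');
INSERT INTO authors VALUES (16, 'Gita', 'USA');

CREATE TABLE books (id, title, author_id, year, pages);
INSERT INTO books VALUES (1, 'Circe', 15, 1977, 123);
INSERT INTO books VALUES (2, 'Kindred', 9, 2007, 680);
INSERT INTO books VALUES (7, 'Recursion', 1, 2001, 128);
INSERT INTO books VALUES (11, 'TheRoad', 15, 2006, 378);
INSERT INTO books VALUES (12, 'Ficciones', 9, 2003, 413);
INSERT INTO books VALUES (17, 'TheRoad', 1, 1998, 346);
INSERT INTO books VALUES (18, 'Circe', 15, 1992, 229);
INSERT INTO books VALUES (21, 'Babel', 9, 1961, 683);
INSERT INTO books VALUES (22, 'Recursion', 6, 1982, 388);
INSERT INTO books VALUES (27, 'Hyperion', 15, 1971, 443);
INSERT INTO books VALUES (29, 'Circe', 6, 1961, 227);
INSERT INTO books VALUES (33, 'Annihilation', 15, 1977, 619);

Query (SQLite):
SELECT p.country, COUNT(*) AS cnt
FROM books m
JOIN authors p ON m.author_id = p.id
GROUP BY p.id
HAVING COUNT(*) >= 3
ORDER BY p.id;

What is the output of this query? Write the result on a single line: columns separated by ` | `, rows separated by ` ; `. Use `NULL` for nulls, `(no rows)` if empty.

Brazil | 3 ; Brazil | 5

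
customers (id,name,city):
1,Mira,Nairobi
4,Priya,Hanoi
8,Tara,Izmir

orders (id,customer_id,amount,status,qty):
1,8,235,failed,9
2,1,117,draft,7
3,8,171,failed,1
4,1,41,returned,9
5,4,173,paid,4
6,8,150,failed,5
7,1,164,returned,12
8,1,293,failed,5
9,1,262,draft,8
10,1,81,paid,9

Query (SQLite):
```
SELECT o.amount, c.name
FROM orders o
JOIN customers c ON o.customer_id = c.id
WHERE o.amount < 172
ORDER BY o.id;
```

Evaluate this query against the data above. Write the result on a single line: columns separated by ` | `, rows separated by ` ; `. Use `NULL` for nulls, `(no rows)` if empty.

117 | Mira ; 171 | Tara ; 41 | Mira ; 150 | Tara ; 164 | Mira ; 81 | Mira

Each orders row matches the customers row where customer_id = customers.id.
Then keep rows with o.amount < 172.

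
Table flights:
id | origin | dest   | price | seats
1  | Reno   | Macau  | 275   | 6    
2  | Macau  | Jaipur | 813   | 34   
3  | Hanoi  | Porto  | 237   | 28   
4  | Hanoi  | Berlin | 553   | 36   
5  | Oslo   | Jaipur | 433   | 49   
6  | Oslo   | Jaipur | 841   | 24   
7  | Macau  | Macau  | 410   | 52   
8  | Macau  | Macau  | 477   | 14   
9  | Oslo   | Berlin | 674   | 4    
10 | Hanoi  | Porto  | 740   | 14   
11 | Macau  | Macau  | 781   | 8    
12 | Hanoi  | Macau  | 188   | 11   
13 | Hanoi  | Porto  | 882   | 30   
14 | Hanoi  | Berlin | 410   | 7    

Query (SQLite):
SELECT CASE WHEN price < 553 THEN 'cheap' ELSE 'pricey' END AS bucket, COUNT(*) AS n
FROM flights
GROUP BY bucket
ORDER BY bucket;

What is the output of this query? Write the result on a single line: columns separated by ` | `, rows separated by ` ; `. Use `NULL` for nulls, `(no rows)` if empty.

Bucket rows by price < 553 → 'cheap' else 'pricey'; count each bucket.

cheap | 7 ; pricey | 7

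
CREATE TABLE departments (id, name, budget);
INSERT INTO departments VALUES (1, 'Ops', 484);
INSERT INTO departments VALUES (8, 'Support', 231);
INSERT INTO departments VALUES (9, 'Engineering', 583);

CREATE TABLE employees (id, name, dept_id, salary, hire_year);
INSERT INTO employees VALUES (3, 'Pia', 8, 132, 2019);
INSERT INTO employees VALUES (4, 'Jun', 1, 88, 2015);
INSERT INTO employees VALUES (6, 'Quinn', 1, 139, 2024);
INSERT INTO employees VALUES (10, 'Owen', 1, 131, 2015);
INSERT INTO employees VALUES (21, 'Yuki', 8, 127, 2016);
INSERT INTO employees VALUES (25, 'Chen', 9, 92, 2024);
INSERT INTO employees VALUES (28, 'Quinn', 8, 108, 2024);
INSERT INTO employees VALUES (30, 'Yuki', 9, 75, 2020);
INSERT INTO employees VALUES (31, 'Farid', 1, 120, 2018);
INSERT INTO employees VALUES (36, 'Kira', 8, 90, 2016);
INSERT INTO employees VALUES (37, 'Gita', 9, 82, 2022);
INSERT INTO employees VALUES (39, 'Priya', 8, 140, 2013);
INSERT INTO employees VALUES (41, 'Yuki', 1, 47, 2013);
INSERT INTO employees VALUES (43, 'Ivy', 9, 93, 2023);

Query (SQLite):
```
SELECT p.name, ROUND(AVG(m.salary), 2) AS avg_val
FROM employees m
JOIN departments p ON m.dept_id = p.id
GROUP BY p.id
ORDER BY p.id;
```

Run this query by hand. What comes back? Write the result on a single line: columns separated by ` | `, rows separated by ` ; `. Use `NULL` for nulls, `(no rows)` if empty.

Ops | 105 ; Support | 119.4 ; Engineering | 85.5

Join each employees row to its departments via dept_id.
Group joined rows by departments.id; compute ROUND(AVG(m.salary), 2) per group.
  1: ids {4, 6, 10, 31, 41} → ROUND(AVG(m.salary), 2)=105
  8: ids {3, 21, 28, 36, 39} → ROUND(AVG(m.salary), 2)=119.4
  9: ids {25, 30, 37, 43} → ROUND(AVG(m.salary), 2)=85.5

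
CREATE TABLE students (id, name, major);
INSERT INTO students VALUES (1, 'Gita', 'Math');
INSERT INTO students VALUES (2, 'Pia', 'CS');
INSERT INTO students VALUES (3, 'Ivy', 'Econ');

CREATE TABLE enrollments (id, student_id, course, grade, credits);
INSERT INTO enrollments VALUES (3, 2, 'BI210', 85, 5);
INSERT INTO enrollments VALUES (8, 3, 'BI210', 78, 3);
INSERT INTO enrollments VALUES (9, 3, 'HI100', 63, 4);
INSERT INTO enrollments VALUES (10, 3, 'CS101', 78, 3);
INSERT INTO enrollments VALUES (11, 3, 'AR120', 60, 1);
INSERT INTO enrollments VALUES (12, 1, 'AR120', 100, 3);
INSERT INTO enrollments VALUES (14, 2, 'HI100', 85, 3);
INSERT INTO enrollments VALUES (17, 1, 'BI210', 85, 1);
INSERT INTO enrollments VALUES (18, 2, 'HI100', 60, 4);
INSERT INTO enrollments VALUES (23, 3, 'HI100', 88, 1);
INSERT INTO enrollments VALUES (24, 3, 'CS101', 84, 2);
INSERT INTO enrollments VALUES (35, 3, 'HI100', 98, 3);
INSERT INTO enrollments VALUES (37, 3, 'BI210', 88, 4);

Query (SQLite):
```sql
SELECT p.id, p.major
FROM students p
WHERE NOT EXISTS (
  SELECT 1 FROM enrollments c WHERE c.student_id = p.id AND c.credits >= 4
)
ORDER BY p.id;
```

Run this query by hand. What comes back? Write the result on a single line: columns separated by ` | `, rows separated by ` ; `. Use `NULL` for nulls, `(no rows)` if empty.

1 | Math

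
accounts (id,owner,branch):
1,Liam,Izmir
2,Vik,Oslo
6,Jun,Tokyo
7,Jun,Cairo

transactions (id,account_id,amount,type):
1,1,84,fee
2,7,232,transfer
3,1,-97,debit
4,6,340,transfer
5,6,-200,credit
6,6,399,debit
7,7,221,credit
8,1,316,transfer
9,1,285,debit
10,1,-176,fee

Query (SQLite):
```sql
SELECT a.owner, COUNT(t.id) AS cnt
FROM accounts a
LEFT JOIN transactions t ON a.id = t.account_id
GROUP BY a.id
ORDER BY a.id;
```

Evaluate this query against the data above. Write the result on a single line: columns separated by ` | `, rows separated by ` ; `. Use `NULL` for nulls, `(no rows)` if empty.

LEFT JOIN keeps every accounts row; unmatched ones get NULL for transactions columns.
Group by accounts.id and compute COUNT(t.id). COUNT(col) of an all-NULL group is 0.
  1: ids {1, 3, 8, 9, 10} → COUNT(t.id)=5
  2: ids {—} → COUNT(t.id)=0
  6: ids {4, 5, 6} → COUNT(t.id)=3
  7: ids {2, 7} → COUNT(t.id)=2

Liam | 5 ; Vik | 0 ; Jun | 3 ; Jun | 2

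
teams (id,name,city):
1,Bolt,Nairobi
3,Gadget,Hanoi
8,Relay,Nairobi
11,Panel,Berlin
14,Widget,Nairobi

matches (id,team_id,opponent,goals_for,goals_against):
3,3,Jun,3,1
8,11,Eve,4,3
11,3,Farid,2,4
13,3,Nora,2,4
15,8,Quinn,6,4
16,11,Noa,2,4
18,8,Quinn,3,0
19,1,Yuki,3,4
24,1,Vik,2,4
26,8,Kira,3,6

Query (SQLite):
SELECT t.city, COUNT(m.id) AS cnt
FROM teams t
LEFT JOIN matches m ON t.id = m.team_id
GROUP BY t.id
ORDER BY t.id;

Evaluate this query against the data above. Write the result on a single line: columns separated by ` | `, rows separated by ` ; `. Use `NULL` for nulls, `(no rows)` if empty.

LEFT JOIN keeps every teams row; unmatched ones get NULL for matches columns.
Group by teams.id and compute COUNT(m.id). COUNT(col) of an all-NULL group is 0.
  1: ids {19, 24} → COUNT(m.id)=2
  3: ids {3, 11, 13} → COUNT(m.id)=3
  8: ids {15, 18, 26} → COUNT(m.id)=3
  11: ids {8, 16} → COUNT(m.id)=2
  14: ids {—} → COUNT(m.id)=0

Nairobi | 2 ; Hanoi | 3 ; Nairobi | 3 ; Berlin | 2 ; Nairobi | 0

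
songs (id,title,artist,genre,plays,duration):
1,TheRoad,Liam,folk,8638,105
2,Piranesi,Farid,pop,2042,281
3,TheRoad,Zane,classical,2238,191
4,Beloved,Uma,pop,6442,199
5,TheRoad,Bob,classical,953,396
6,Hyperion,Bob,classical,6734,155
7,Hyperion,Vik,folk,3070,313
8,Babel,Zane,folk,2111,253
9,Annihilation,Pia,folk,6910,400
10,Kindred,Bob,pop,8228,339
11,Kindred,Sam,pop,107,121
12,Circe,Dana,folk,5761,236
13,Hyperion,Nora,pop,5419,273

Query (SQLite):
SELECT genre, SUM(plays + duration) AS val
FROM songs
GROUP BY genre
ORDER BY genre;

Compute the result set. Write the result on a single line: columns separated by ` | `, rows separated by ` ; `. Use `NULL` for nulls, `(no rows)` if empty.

classical | 10667 ; folk | 27797 ; pop | 23451

For each row compute plays + duration.
Group by genre; take SUM of the expression per group.
  classical: ids {3, 5, 6} → SUM(plays + duration)=10667
  folk: ids {1, 7, 8, 9, 12} → SUM(plays + duration)=27797
  pop: ids {2, 4, 10, 11, 13} → SUM(plays + duration)=23451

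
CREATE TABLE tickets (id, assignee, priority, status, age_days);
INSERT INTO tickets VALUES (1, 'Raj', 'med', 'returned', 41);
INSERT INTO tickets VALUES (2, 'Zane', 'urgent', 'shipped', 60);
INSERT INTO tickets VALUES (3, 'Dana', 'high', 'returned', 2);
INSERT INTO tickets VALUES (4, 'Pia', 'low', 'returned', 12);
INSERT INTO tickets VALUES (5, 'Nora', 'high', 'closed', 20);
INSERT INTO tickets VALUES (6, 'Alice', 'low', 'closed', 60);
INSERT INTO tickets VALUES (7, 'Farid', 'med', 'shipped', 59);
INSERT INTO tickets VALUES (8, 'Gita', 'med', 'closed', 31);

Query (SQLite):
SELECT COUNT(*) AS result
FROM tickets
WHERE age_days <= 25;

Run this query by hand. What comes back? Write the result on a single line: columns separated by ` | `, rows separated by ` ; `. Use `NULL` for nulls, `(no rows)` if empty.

3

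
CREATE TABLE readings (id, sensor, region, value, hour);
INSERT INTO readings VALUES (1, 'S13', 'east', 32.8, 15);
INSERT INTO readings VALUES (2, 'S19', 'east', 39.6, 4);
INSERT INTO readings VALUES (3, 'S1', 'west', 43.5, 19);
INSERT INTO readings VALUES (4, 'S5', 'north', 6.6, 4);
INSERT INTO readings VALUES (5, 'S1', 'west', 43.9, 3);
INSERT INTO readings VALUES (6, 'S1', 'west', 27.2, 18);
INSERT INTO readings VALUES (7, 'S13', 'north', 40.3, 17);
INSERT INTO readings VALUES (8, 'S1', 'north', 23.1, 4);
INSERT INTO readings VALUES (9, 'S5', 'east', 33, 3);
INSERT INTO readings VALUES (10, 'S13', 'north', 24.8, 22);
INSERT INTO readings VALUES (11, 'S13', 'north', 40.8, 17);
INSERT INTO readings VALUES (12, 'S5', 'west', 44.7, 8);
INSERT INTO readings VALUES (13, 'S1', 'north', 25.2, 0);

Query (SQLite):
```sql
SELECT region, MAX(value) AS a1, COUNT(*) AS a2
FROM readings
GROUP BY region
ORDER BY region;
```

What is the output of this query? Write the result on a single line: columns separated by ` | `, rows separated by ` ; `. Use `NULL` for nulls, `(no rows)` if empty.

east | 39.6 | 3 ; north | 40.8 | 6 ; west | 44.7 | 4

Group readings by region.
Per group compute: MAX(value), COUNT(*).
  east: ids {1, 2, 9} → MAX(value)=39.6, COUNT(*)=3
  north: ids {4, 7, 8, 10, 11, 13} → MAX(value)=40.8, COUNT(*)=6
  west: ids {3, 5, 6, 12} → MAX(value)=44.7, COUNT(*)=4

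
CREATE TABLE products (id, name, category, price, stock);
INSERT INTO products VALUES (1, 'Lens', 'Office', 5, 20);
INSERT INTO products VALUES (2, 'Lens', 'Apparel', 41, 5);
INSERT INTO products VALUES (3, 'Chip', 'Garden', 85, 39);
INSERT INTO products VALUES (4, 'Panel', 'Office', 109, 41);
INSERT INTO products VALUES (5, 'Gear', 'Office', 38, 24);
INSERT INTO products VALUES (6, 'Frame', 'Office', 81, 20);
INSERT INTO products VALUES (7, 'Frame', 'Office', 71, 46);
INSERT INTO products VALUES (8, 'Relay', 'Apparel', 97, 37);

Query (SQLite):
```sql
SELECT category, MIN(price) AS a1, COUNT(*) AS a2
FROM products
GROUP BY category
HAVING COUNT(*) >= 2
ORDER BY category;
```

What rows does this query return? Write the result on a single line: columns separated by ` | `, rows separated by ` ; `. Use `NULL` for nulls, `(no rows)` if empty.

Group products by category.
Per group compute: MIN(price), COUNT(*).
HAVING: drop groups with fewer than 2 rows.
  Apparel: ids {2, 8} → MIN(price)=41, COUNT(*)=2
  Garden: ids {3} → MIN(price)=85, COUNT(*)=1
  Office: ids {1, 4, 5, 6, 7} → MIN(price)=5, COUNT(*)=5

Apparel | 41 | 2 ; Office | 5 | 5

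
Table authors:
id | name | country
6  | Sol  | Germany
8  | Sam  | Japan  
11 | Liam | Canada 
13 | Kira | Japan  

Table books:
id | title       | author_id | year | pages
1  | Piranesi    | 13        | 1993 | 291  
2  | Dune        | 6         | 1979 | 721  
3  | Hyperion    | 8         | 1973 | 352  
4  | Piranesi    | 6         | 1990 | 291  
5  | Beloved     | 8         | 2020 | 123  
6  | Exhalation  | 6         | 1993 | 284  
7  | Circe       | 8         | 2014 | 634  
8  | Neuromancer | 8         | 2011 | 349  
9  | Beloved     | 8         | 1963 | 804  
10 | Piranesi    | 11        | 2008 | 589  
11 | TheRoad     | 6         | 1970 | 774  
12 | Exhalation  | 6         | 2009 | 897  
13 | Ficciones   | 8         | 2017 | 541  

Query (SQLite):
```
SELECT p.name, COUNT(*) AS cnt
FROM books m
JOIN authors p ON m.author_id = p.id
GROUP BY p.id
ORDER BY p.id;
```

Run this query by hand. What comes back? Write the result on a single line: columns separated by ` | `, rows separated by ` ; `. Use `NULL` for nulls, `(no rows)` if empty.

Join each books row to its authors via author_id.
Group joined rows by authors.id; compute COUNT(*) per group.
  6: ids {2, 4, 6, 11, 12} → COUNT(*)=5
  8: ids {3, 5, 7, 8, 9, 13} → COUNT(*)=6
  11: ids {10} → COUNT(*)=1
  13: ids {1} → COUNT(*)=1

Sol | 5 ; Sam | 6 ; Liam | 1 ; Kira | 1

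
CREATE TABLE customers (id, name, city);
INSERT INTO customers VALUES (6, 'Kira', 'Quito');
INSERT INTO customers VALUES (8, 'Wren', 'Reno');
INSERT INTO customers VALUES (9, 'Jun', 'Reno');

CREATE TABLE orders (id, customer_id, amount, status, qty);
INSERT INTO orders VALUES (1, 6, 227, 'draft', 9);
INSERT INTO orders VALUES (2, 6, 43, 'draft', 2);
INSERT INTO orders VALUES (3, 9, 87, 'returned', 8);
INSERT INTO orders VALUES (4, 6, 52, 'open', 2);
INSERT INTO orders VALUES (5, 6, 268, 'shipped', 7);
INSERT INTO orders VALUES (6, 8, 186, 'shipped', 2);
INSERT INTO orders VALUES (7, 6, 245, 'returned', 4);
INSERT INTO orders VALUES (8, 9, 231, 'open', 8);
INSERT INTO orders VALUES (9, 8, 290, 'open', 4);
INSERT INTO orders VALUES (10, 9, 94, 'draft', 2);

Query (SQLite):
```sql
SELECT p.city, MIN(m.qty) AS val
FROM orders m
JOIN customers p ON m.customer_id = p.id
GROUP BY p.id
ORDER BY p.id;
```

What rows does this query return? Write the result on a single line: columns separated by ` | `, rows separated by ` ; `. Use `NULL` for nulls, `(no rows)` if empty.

Join each orders row to its customers via customer_id.
Group joined rows by customers.id; compute MIN(m.qty) per group.
  6: ids {1, 2, 4, 5, 7} → MIN(m.qty)=2
  8: ids {6, 9} → MIN(m.qty)=2
  9: ids {3, 8, 10} → MIN(m.qty)=2

Quito | 2 ; Reno | 2 ; Reno | 2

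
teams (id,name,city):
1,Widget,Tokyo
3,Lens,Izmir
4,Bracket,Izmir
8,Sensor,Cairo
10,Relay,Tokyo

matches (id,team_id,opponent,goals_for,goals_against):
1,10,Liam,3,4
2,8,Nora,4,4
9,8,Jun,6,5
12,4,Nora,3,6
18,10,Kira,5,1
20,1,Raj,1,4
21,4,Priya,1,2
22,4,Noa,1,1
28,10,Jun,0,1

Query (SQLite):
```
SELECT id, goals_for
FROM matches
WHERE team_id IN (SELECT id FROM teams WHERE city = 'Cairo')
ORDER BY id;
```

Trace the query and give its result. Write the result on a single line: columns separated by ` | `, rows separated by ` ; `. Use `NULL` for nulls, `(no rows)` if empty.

Inner query: teams.id where city = 'Cairo'.
Outer: keep matches rows whose team_id is in that set.
Inner query → {8}

2 | 4 ; 9 | 6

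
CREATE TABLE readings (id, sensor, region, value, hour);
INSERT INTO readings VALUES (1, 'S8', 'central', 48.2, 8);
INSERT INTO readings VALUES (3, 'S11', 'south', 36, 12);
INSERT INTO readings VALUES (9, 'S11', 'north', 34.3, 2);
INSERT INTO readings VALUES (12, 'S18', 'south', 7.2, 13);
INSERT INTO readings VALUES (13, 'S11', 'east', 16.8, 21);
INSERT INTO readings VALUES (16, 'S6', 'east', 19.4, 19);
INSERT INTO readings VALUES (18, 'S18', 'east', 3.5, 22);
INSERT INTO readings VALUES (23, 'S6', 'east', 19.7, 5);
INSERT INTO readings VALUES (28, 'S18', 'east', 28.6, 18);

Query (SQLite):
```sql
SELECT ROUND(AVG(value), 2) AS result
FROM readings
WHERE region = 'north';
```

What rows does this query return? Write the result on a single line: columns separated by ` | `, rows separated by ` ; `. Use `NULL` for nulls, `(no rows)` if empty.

Rows where region='north' → value values: [34.3].
AVG = 34.3 / 1 (rounded to 2 dp).

34.3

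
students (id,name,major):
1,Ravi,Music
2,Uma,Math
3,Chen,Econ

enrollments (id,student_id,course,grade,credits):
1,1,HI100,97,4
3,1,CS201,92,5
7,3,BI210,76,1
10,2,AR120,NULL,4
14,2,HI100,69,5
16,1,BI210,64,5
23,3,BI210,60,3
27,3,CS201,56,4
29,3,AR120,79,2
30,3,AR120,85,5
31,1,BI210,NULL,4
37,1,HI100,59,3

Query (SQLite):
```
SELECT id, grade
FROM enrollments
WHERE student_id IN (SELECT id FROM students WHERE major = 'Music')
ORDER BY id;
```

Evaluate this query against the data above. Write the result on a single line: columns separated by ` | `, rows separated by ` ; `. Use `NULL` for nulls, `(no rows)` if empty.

Inner query: students.id where major = 'Music'.
Outer: keep enrollments rows whose student_id is in that set.
Inner query → {1}

1 | 97 ; 3 | 92 ; 16 | 64 ; 31 | NULL ; 37 | 59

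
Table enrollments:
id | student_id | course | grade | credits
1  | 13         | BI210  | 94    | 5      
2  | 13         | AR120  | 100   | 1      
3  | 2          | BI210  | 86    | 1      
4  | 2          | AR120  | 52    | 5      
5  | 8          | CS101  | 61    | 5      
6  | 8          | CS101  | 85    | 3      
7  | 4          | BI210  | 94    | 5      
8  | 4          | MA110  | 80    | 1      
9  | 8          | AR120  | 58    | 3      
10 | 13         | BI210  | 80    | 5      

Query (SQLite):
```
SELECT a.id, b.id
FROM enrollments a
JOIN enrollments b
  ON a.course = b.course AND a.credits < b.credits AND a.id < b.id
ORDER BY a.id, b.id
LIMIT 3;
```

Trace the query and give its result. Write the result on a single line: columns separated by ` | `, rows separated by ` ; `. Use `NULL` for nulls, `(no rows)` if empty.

Pairs (a,b) with same course, a.credits < b.credits, a.id < b.id.
course groups: AR120:{2,4,9} BI210:{1,3,7,10} CS101:{5,6} MA110:{8}
Ordered by (a.id, b.id); first 3.

2 | 4 ; 2 | 9 ; 3 | 7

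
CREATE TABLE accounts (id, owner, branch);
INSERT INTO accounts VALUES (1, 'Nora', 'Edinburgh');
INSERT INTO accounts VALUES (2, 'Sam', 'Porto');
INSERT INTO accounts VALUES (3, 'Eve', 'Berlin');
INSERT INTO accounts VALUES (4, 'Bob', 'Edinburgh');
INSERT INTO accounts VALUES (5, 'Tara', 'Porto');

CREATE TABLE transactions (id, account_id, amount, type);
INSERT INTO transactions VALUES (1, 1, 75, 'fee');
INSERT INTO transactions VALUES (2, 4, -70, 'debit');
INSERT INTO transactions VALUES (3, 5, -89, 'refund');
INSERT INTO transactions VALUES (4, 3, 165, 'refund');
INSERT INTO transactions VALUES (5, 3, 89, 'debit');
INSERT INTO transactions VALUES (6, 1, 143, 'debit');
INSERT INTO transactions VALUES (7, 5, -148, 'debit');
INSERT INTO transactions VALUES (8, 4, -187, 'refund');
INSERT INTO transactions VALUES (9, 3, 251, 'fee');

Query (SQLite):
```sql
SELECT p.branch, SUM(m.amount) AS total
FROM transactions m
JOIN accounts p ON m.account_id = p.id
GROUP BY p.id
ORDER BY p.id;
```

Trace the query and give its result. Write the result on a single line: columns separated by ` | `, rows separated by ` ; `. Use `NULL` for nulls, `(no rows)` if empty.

Join each transactions row to its accounts via account_id.
Group joined rows by accounts.id; compute SUM(m.amount) per group.
  1: ids {1, 6} → SUM(m.amount)=218
  3: ids {4, 5, 9} → SUM(m.amount)=505
  4: ids {2, 8} → SUM(m.amount)=-257
  5: ids {3, 7} → SUM(m.amount)=-237

Edinburgh | 218 ; Berlin | 505 ; Edinburgh | -257 ; Porto | -237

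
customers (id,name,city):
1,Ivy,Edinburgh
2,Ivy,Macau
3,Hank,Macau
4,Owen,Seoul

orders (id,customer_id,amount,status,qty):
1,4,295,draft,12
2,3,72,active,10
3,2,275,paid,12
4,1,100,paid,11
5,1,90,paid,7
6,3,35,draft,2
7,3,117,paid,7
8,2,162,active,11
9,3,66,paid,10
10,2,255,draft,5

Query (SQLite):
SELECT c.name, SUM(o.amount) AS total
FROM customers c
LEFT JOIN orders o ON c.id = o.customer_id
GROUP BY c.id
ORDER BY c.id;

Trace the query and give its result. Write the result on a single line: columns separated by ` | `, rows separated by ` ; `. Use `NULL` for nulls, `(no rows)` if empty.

LEFT JOIN keeps every customers row; unmatched ones get NULL for orders columns.
Group by customers.id and compute SUM(o.amount). SUM over an all-NULL group is NULL.
  1: ids {4, 5} → SUM(o.amount)=190
  2: ids {3, 8, 10} → SUM(o.amount)=692
  3: ids {2, 6, 7, 9} → SUM(o.amount)=290
  4: ids {1} → SUM(o.amount)=295

Ivy | 190 ; Ivy | 692 ; Hank | 290 ; Owen | 295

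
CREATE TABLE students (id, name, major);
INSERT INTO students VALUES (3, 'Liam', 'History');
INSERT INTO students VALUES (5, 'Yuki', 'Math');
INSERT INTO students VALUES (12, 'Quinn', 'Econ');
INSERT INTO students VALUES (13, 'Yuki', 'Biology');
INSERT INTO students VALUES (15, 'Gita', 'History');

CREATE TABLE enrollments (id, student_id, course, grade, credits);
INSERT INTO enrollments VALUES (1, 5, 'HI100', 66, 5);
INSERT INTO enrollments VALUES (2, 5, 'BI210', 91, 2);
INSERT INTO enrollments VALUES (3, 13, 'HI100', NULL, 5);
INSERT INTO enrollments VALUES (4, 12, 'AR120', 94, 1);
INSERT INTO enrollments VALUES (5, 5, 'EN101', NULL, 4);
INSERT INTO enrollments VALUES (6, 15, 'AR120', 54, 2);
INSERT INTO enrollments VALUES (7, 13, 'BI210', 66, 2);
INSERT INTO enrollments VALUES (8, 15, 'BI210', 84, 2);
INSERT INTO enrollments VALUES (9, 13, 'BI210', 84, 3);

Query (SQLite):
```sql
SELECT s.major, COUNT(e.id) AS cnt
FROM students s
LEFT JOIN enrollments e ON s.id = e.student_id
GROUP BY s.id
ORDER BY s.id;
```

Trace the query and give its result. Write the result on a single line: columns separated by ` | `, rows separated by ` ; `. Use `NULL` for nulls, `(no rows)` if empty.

History | 0 ; Math | 3 ; Econ | 1 ; Biology | 3 ; History | 2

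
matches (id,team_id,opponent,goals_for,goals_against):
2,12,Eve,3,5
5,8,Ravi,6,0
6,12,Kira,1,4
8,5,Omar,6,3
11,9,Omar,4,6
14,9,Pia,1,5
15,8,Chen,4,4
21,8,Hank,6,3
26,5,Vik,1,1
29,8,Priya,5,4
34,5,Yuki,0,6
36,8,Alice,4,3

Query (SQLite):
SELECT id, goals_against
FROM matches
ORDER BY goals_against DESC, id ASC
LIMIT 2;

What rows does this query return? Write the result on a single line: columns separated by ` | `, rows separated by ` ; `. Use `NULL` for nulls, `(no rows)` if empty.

11 | 6 ; 34 | 6

Sort by goals_against desc, tiebreak id asc: (6, id=11), (6, id=34), (5, id=2), (5, id=14), (4, id=6) …. Take first 2.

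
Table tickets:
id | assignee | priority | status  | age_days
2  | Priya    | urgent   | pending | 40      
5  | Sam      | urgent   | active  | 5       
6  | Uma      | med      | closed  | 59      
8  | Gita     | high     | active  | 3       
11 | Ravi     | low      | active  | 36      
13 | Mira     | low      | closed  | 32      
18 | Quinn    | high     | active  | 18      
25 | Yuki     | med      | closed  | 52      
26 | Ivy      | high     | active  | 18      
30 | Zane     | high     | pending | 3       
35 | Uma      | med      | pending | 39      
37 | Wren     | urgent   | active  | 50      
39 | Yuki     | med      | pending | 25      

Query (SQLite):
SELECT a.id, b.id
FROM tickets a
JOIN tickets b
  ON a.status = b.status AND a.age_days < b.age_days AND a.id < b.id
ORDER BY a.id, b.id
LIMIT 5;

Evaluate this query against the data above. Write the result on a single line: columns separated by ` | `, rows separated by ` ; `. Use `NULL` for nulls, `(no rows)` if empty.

5 | 11 ; 5 | 18 ; 5 | 26 ; 5 | 37 ; 8 | 11

Pairs (a,b) with same status, a.age_days < b.age_days, a.id < b.id.
status groups: active:{5,8,11,18,26,37} closed:{6,13,25} pending:{2,30,35,39}
Ordered by (a.id, b.id); first 5.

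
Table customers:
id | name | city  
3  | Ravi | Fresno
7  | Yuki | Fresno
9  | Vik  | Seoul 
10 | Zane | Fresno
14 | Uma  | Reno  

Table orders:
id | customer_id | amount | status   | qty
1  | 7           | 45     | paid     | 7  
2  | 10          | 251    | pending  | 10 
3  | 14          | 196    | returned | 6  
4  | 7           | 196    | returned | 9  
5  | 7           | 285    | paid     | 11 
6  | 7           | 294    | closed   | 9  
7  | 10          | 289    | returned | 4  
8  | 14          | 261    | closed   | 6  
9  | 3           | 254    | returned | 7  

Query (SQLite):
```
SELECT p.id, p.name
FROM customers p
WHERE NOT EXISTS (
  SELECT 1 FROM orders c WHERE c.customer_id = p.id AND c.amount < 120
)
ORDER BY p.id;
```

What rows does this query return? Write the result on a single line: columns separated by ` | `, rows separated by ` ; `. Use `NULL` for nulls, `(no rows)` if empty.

3 | Ravi ; 9 | Vik ; 10 | Zane ; 14 | Uma

For each customers row, check whether any orders with matching customer_id has amount < 120.
Keep rows where that is false.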